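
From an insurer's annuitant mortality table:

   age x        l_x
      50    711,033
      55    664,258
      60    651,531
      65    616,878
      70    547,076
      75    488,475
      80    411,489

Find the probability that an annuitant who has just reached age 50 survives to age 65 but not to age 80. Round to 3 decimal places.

We want 15|15q50 = (l_65 − l_80)/l_50.
This is the probability of reaching 65 but not 80, conditional on being alive at 50: (l_65 − l_80) / l_50.
= (616,878 − 411,489) / 711,033 = 205,389 / 711,033 = 0.288860.

0.289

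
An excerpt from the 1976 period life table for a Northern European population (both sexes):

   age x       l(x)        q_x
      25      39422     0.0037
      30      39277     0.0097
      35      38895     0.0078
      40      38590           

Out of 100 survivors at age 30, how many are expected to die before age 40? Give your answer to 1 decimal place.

The relevant probability is 1 − 38590/39277 = 0.017491.
Expected number = 100 × 0.017491 = 1.7.

1.7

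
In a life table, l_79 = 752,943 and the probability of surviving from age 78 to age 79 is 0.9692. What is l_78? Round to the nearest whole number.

776871

l_78 = l_79 / p = 752,943 / 0.9692 = 776871.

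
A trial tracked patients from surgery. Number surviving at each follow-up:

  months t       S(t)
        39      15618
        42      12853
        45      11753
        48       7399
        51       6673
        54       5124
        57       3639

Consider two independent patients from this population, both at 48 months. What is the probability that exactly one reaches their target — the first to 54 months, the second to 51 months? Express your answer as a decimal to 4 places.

p₁ = S(54)/S(48) = 5124/7399 = 0.692526; p₂ = S(51)/S(48) = 6673/7399 = 0.901879.
P(exactly one) = p₁(1−p₂) + (1−p₁)p₂ = 0.067951 + 0.277304 = 0.345256.

0.3453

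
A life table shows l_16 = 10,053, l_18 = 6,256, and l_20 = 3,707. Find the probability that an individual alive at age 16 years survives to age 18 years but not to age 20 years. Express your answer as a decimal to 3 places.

0.254

This is the probability of reaching 18 but not 20, conditional on being alive at 16: (l_18 − l_20) / l_16.
= (6,256 − 3,707) / 10,053 = 2,549 / 10,053 = 0.253556.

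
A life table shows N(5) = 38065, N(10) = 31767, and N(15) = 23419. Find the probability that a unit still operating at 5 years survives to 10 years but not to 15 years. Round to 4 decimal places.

This is the probability of reaching 10 but not 15, conditional on being operational at 5: (N(10) − N(15)) / N(5).
= (31767 − 23419) / 38065 = 8348 / 38065 = 0.219309.

0.2193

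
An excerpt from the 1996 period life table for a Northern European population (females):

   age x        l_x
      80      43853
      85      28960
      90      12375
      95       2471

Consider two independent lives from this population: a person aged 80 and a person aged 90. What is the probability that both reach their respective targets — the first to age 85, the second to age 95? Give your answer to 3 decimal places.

0.132

p₁ = l_85/l_80 = 28960/43853 = 0.660388; p₂ = l_95/l_90 = 2471/12375 = 0.199677.
P(both) = p₁ × p₂ = 0.660388 × 0.199677 = 0.131864.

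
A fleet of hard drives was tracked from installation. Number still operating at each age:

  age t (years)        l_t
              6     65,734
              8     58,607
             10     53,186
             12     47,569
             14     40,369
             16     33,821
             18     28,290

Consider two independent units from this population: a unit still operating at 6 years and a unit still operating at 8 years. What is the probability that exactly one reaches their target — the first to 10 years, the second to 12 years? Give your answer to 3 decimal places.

p₁ = l_10/l_6 = 53,186/65,734 = 0.809109; p₂ = l_12/l_8 = 47,569/58,607 = 0.811661.
P(exactly one) = p₁(1−p₂) + (1−p₁)p₂ = 0.152387 + 0.154939 = 0.307326.

0.307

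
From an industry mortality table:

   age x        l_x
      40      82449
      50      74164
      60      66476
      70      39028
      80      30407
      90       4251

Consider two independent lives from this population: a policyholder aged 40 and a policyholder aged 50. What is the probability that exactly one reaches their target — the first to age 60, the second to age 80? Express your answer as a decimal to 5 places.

p₁ = l_60/l_40 = 66476/82449 = 0.806268; p₂ = l_80/l_50 = 30407/74164 = 0.409997.
P(exactly one) = p₁(1−p₂) + (1−p₁)p₂ = 0.475701 + 0.079430 = 0.555130.

0.55513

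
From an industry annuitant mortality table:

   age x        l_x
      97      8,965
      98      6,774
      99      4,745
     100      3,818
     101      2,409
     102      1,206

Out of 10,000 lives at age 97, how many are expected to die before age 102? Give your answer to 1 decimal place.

8654.8

The relevant probability is 1 − 1,206/8,965 = 0.865477.
Expected number = 10,000 × 0.865477 = 8654.8.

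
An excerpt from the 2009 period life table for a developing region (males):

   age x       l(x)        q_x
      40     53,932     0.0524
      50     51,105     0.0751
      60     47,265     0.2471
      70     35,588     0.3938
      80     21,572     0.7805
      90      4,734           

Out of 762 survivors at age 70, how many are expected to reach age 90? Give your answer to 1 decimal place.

101.4

The relevant probability is 4,734/35,588 = 0.133022.
Expected number = 762 × 0.133022 = 101.4.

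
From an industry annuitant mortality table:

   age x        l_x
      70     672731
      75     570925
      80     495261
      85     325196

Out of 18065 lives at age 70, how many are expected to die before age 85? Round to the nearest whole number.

9332

The relevant probability is 1 − 325196/672731 = 0.516603.
Expected number = 18065 × 0.516603 = 9332.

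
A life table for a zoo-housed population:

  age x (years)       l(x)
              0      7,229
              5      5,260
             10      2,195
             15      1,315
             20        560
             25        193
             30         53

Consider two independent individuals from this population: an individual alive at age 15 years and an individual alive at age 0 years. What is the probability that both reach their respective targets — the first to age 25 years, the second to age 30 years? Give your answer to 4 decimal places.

0.0011

p₁ = l(25)/l(15) = 193/1,315 = 0.146768; p₂ = l(30)/l(0) = 53/7,229 = 0.007332.
P(both) = p₁ × p₂ = 0.146768 × 0.007332 = 0.001076.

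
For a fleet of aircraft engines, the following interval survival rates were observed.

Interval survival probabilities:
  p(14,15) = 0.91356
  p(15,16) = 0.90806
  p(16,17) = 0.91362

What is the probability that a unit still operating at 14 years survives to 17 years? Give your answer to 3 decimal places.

P(survive 14→17) = 0.91356 × 0.90806 × 0.91362.
= 0.757909.

0.758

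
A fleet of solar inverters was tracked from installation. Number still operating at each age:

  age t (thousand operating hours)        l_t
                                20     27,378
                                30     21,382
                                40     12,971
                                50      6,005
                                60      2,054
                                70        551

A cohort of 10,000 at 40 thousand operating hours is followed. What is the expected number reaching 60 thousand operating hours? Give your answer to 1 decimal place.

1583.5

The relevant probability is 2,054/12,971 = 0.158353.
Expected number = 10,000 × 0.158353 = 1583.5.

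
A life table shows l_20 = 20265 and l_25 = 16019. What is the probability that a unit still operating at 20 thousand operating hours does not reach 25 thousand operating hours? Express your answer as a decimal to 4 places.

P(fail before 25 | operational at 20) = 1 − l_25/l_20 = 1 − 16019/20265 = (4246)/20265 = 0.209524.

0.2095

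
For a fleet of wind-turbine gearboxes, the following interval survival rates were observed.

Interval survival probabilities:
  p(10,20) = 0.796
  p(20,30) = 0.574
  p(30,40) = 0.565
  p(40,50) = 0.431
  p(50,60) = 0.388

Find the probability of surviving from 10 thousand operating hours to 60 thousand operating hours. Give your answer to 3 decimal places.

0.043

The overall survival probability is 0.796 × 0.574 × 0.565 × 0.431 × 0.388.
= 0.043170.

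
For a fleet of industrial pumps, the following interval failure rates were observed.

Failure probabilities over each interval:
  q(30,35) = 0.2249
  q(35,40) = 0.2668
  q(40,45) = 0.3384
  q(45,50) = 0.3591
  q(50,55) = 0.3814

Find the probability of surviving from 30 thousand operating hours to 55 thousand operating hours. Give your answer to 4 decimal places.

0.1491

Chaining the interval survival probabilities: (1 − 0.2249) × (1 − 0.2668) × (1 − 0.3384) × (1 − 0.3591) × (1 − 0.3814).
= 0.7751 × 0.7332 × 0.6616 × 0.6409 × 0.6186 = 0.149065.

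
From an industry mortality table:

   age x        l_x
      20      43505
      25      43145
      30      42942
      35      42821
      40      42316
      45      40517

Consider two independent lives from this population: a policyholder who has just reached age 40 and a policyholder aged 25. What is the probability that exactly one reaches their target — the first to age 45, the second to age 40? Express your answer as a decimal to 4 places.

0.0601

p₁ = l_45/l_40 = 40517/42316 = 0.957487; p₂ = l_40/l_25 = 42316/43145 = 0.980786.
P(exactly one) = p₁(1−p₂) + (1−p₁)p₂ = 0.018397 + 0.041696 = 0.060093.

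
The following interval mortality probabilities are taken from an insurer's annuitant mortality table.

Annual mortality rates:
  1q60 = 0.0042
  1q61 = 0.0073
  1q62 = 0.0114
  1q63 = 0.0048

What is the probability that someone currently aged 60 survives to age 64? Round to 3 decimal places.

Chaining the interval survival probabilities: (1 − 0.0042) × (1 − 0.0073) × (1 − 0.0114) × (1 − 0.0048).
= 0.9958 × 0.9927 × 0.9886 × 0.9952 = 0.972571.

0.973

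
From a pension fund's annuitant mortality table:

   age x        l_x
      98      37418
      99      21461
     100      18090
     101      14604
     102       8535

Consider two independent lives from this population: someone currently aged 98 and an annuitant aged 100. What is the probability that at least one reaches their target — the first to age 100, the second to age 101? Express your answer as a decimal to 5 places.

p₁ = l_100/l_98 = 18090/37418 = 0.483457; p₂ = l_101/l_100 = 14604/18090 = 0.807297.
P(at least one) = 1 − (1−p₁)(1−p₂) = 1 − 0.516543 × 0.192703 = 0.900461.

0.90046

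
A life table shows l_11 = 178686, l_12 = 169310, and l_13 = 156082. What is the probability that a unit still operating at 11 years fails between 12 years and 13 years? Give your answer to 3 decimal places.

0.074

This is the probability of reaching 12 but not 13, conditional on being operational at 11: (l_12 − l_13) / l_11.
= (169310 − 156082) / 178686 = 13228 / 178686 = 0.074029.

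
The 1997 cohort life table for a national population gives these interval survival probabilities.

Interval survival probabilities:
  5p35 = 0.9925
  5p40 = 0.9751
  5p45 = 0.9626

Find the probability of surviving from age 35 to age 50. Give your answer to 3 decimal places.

15p35 = 0.9925 × 0.9751 × 0.9626.
= 0.931592.

0.932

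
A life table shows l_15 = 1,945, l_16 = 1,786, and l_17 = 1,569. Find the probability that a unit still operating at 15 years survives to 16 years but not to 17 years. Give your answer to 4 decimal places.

This is the probability of reaching 16 but not 17, conditional on being operational at 15: (l_16 − l_17) / l_15.
= (1,786 − 1,569) / 1,945 = 217 / 1,945 = 0.111568.

0.1116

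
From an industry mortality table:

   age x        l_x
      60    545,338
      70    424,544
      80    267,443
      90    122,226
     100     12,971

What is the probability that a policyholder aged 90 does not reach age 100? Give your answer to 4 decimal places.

0.8939

P(die before 100 | alive at 90) = 1 − l_100/l_90 = 1 − 12,971/122,226 = (109,255)/122,226 = 0.893877.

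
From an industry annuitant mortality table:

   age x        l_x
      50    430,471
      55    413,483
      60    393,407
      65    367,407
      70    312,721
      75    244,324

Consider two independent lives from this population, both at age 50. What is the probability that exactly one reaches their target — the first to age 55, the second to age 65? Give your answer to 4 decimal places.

0.1744

p₁ = l_55/l_50 = 413,483/430,471 = 0.960536; p₂ = l_65/l_50 = 367,407/430,471 = 0.853500.
P(exactly one) = p₁(1−p₂) + (1−p₁)p₂ = 0.140719 + 0.033683 = 0.174401.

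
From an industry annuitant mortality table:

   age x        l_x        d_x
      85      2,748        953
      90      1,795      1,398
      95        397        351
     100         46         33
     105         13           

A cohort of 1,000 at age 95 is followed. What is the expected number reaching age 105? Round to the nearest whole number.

The relevant probability is 13/397 = 0.032746.
Expected number = 1,000 × 0.032746 = 33.

33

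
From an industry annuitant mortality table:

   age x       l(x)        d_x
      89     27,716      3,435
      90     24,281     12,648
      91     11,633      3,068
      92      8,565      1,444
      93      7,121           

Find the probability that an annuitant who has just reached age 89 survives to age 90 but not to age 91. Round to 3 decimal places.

This is the probability of reaching 90 but not 91, conditional on being alive at 89: (l(90) − l(91)) / l(89).
= (24,281 − 11,633) / 27,716 = 12,648 / 27,716 = 0.456343.

0.456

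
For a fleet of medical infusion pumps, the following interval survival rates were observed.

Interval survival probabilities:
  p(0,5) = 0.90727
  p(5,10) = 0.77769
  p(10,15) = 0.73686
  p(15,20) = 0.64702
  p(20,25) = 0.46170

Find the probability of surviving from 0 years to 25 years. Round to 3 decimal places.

Survival from 0 to 25 is the product of surviving each interval: 0.90727 × 0.77769 × 0.73686 × 0.64702 × 0.46170.
= 0.155312.

0.155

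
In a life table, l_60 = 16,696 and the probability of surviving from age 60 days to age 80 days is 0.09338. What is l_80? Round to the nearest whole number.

1559

l_80 = l_60 × p = 16,696 × 0.09338 = 1559.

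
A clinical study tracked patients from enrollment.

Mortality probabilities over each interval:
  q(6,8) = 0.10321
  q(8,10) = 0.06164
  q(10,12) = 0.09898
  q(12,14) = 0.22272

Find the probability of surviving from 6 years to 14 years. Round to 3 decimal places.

P(survive 6→14) = (1 − 0.10321) × (1 − 0.06164) × (1 − 0.09898) × (1 − 0.22272).
= 0.89679 × 0.93836 × 0.90102 × 0.77728 = 0.589348.

0.589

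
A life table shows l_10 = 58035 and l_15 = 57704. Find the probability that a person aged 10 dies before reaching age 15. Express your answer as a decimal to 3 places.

P(die before 15 | alive at 10) = 1 − l_15/l_10 = 1 − 57704/58035 = (331)/58035 = 0.005703.

0.006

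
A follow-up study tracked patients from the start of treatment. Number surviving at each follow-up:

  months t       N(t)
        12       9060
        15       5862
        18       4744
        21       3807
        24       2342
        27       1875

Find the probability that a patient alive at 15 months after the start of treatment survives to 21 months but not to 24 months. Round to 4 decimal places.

This is the probability of reaching 21 but not 24, conditional on being alive at 15: (N(21) − N(24)) / N(15).
= (3807 − 2342) / 5862 = 1465 / 5862 = 0.249915.

0.2499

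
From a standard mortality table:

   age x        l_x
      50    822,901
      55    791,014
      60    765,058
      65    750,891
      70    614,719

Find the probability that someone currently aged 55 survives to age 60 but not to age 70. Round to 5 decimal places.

0.19006

We want 5|10q55 = (l_60 − l_70)/l_55.
This is the probability of reaching 60 but not 70, conditional on being alive at 55: (l_60 − l_70) / l_55.
= (765,058 − 614,719) / 791,014 = 150,339 / 791,014 = 0.190059.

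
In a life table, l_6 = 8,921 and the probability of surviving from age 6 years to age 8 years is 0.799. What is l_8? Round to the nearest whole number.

l_8 = l_6 × p = 8,921 × 0.799 = 7128.

7128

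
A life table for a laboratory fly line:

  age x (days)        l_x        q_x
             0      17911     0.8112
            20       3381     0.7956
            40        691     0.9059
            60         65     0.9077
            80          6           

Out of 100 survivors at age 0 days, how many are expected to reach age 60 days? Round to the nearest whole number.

The relevant probability is 65/17911 = 0.003629.
Expected number = 100 × 0.003629 = 0.

0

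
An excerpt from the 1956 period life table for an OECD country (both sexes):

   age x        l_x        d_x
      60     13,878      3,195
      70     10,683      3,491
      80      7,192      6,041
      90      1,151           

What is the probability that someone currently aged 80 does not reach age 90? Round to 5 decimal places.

P(die before 90 | alive at 80) = 1 − l_90/l_80 = 1 − 1,151/7,192 = (6,041)/7,192 = 0.839961.

0.83996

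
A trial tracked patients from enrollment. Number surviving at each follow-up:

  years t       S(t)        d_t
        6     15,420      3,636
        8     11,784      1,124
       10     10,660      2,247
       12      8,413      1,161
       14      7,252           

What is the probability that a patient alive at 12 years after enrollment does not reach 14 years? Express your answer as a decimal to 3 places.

0.138

P(die before 14 | alive at 12) = 1 − S(14)/S(12) = 1 − 7,252/8,413 = (1,161)/8,413 = 0.138001.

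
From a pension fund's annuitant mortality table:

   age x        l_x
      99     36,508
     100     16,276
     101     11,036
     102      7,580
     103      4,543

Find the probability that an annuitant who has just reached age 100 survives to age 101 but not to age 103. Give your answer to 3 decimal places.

We want 1|2q100 = (l_101 − l_103)/l_100.
This is the probability of reaching 101 but not 103, conditional on being alive at 100: (l_101 − l_103) / l_100.
= (11,036 − 4,543) / 16,276 = 6,493 / 16,276 = 0.398931.

0.399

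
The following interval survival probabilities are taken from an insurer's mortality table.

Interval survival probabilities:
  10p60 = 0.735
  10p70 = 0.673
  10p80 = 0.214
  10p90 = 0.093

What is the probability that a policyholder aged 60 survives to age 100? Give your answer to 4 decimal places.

0.0098

Survival from 60 to 100 is the product of surviving each interval: 0.735 × 0.673 × 0.214 × 0.093.
= 0.009845.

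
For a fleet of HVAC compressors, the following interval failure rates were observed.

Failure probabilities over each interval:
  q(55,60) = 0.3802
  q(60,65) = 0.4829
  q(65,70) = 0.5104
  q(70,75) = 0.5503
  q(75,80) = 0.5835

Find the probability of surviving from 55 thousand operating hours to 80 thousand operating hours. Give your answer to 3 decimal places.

0.029

P(survive 55→80) = (1 − 0.3802) × (1 − 0.4829) × (1 − 0.5104) × (1 − 0.5503) × (1 − 0.5835).
= 0.6198 × 0.5171 × 0.4896 × 0.4497 × 0.4165 = 0.029390.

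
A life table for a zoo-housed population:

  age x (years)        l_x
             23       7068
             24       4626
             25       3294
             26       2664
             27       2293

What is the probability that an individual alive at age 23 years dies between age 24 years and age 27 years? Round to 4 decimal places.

This is the probability of reaching 24 but not 27, conditional on being alive at 23: (l_24 − l_27) / l_23.
= (4626 − 2293) / 7068 = 2333 / 7068 = 0.330079.

0.3301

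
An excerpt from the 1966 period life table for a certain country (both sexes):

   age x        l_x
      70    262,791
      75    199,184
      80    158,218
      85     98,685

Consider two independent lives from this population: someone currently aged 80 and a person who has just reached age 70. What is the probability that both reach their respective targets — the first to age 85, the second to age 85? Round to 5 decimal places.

0.23423

p₁ = l_85/l_80 = 98,685/158,218 = 0.623728; p₂ = l_85/l_70 = 98,685/262,791 = 0.375527.
P(both) = p₁ × p₂ = 0.623728 × 0.375527 = 0.234227.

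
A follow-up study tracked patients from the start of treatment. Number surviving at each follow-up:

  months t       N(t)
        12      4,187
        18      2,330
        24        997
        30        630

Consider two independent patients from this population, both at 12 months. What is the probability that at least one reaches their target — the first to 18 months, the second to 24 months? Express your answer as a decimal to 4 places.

0.6621

p₁ = N(18)/N(12) = 2,330/4,187 = 0.556484; p₂ = N(24)/N(12) = 997/4,187 = 0.238118.
P(at least one) = 1 − (1−p₁)(1−p₂) = 1 − 0.443516 × 0.761882 = 0.662093.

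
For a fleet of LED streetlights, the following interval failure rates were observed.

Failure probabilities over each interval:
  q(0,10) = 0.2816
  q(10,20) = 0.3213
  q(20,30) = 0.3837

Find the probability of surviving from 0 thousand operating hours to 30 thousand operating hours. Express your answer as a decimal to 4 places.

Survival from 0 to 30 is the product of surviving each interval: (1 − 0.2816) × (1 − 0.3213) × (1 − 0.3837).
= 0.7184 × 0.6787 × 0.6163 = 0.300494.

0.3005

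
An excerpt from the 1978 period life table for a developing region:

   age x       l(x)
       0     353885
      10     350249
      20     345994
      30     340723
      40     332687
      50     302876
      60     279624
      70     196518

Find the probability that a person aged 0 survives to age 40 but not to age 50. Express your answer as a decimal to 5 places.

0.08424

This is the probability of reaching 40 but not 50, conditional on being alive at 0: (l(40) − l(50)) / l(0).
= (332687 − 302876) / 353885 = 29811 / 353885 = 0.084239.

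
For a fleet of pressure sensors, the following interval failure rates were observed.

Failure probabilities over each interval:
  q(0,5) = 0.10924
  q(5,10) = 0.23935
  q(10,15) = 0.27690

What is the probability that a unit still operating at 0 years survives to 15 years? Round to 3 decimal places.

0.490

Survival from 0 to 15 is the product of surviving each interval: (1 − 0.10924) × (1 − 0.23935) × (1 − 0.27690).
= 0.89076 × 0.76065 × 0.72310 = 0.489941.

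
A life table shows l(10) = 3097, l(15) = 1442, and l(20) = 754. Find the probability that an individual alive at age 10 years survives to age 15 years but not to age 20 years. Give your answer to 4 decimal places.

0.2222

This is the probability of reaching 15 but not 20, conditional on being alive at 10: (l(15) − l(20)) / l(10).
= (1442 − 754) / 3097 = 688 / 3097 = 0.222150.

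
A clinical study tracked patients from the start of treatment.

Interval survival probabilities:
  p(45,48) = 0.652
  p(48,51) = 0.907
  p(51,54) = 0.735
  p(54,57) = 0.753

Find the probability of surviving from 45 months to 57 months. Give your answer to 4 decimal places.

0.3273

Chaining the interval survival probabilities: 0.652 × 0.907 × 0.735 × 0.753.
= 0.327293.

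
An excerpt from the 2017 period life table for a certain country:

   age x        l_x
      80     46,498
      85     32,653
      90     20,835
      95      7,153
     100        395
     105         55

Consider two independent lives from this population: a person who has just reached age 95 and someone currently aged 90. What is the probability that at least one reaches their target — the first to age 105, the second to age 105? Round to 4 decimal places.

0.0103

p₁ = l_105/l_95 = 55/7,153 = 0.007689; p₂ = l_105/l_90 = 55/20,835 = 0.002640.
P(at least one) = 1 − (1−p₁)(1−p₂) = 1 − 0.992311 × 0.997360 = 0.010309.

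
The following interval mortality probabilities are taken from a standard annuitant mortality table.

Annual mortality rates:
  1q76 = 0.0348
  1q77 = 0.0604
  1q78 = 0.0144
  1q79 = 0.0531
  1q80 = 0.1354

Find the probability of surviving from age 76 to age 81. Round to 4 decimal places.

0.7318

The overall survival probability is (1 − 0.0348) × (1 − 0.0604) × (1 − 0.0144) × (1 − 0.0531) × (1 − 0.1354).
= 0.9652 × 0.9396 × 0.9856 × 0.9469 × 0.8646 = 0.731780.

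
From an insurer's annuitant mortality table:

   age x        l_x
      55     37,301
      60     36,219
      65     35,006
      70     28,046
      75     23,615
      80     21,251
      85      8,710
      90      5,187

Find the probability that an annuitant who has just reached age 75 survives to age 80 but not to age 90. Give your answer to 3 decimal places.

We want 5|10q75 = (l_80 − l_90)/l_75.
This is the probability of reaching 80 but not 90, conditional on being alive at 75: (l_80 − l_90) / l_75.
= (21,251 − 5,187) / 23,615 = 16,064 / 23,615 = 0.680246.

0.680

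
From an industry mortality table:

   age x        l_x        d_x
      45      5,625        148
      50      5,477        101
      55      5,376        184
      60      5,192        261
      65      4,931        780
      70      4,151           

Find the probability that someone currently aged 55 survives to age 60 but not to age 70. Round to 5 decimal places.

0.19364

We want 5|10q55 = (l_60 − l_70)/l_55.
This is the probability of reaching 60 but not 70, conditional on being alive at 55: (l_60 − l_70) / l_55.
= (5,192 − 4,151) / 5,376 = 1,041 / 5,376 = 0.193638.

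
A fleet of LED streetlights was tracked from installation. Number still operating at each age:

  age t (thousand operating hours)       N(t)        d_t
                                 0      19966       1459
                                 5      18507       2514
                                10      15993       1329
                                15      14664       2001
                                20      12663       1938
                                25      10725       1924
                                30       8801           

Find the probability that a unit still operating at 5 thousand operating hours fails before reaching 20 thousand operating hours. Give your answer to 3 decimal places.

P(fail before 20 | operational at 5) = 1 − N(20)/N(5) = 1 − 12663/18507 = (5844)/18507 = 0.315772.

0.316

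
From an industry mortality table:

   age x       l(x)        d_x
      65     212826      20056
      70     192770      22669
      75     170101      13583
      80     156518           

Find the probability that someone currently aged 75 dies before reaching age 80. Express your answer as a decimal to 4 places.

0.0799

P(die before 80 | alive at 75) = 1 − l(80)/l(75) = 1 − 156518/170101 = (13583)/170101 = 0.079853.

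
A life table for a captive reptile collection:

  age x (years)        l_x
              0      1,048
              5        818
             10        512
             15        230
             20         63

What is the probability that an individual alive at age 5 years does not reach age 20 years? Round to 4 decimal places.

P(die before 20 | alive at 5) = 1 − l_20/l_5 = 1 − 63/818 = (755)/818 = 0.922983.

0.9230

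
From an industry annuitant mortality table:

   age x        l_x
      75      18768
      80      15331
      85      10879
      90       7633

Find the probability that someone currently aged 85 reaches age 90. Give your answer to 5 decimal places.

We want 5p85 = l_90/l_85.
The conditional survival probability is l_90/l_85 = 7633/10879 = 0.701627.

0.70163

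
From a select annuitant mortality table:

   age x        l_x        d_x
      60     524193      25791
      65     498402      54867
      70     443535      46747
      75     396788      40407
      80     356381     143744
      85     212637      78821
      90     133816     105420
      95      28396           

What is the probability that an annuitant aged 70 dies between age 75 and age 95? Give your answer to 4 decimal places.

We want 5|20q70 = (l_75 − l_95)/l_70.
This is the probability of reaching 75 but not 95, conditional on being alive at 70: (l_75 − l_95) / l_70.
= (396788 − 28396) / 443535 = 368392 / 443535 = 0.830582.

0.8306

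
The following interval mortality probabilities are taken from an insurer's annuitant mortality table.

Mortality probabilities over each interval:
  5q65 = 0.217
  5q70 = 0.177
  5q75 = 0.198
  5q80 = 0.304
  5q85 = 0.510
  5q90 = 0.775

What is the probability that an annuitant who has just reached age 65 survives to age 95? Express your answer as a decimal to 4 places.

The overall survival probability is (1 − 0.217) × (1 − 0.177) × (1 − 0.198) × (1 − 0.304) × (1 − 0.510) × (1 − 0.775).
= 0.783 × 0.823 × 0.802 × 0.696 × 0.490 × 0.225 = 0.039657.

0.0397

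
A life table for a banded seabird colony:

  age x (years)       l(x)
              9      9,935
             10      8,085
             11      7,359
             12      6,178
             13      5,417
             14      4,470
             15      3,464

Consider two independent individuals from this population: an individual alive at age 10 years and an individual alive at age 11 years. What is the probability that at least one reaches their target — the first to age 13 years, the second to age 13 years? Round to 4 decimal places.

p₁ = l(13)/l(10) = 5,417/8,085 = 0.670006; p₂ = l(13)/l(11) = 5,417/7,359 = 0.736105.
P(at least one) = 1 − (1−p₁)(1−p₂) = 1 − 0.329994 × 0.263895 = 0.912916.

0.9129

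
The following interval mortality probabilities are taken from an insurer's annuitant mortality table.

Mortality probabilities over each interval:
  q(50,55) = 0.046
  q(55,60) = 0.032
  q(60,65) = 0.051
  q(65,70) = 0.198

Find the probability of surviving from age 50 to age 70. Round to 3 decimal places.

Chaining the interval survival probabilities: (1 − 0.046) × (1 − 0.032) × (1 − 0.051) × (1 − 0.198).
= 0.954 × 0.968 × 0.949 × 0.802 = 0.702853.

0.703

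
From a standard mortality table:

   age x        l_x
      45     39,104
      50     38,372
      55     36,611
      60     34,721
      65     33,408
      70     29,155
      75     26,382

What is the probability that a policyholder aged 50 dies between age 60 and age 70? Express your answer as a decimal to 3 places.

0.145

We want 10|10q50 = (l_60 − l_70)/l_50.
This is the probability of reaching 60 but not 70, conditional on being alive at 50: (l_60 − l_70) / l_50.
= (34,721 − 29,155) / 38,372 = 5,566 / 38,372 = 0.145054.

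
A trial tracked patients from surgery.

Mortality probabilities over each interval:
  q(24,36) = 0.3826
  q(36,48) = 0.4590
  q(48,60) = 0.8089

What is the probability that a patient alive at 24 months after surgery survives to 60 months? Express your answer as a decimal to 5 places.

0.06383

The overall survival probability is (1 − 0.3826) × (1 − 0.4590) × (1 − 0.8089).
= 0.6174 × 0.5410 × 0.1911 = 0.063830.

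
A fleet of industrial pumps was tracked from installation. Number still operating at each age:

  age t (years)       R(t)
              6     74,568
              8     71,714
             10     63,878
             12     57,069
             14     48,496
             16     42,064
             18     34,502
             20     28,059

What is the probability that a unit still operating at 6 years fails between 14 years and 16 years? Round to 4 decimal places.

This is the probability of reaching 14 but not 16, conditional on being operational at 6: (R(14) − R(16)) / R(6).
= (48,496 − 42,064) / 74,568 = 6,432 / 74,568 = 0.086257.

0.0863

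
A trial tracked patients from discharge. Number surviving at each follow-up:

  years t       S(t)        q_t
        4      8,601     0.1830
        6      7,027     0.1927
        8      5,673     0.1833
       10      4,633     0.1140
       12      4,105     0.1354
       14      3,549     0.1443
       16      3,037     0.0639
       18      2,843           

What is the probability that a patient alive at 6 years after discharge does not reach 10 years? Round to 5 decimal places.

P(die before 10 | alive at 6) = 1 − S(10)/S(6) = 1 − 4,633/7,027 = (2,394)/7,027 = 0.340686.

0.34069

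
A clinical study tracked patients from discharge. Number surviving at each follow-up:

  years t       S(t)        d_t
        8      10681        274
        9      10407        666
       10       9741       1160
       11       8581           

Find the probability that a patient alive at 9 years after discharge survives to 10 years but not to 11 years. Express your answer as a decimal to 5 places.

0.11146

This is the probability of reaching 10 but not 11, conditional on being alive at 9: (S(10) − S(11)) / S(9).
= (9741 − 8581) / 10407 = 1160 / 10407 = 0.111463.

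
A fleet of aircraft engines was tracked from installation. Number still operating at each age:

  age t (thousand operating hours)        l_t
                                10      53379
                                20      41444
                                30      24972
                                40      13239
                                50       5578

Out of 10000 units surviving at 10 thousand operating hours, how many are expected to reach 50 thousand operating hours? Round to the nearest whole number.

The relevant probability is 5578/53379 = 0.104498.
Expected number = 10000 × 0.104498 = 1045.

1045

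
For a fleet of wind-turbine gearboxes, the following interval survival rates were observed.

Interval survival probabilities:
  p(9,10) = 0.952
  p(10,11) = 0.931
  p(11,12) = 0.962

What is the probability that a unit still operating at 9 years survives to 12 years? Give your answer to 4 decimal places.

0.8526

Chaining the interval survival probabilities: 0.952 × 0.931 × 0.962.
= 0.852632.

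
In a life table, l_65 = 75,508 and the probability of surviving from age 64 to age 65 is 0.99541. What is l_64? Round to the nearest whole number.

l_64 = l_65 / p = 75,508 / 0.99541 = 75856.

75856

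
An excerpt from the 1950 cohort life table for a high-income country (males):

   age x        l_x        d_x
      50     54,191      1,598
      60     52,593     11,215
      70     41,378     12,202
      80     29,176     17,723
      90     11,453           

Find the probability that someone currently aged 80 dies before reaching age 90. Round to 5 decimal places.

0.60745

P(die before 90 | alive at 80) = 1 − l_90/l_80 = 1 − 11,453/29,176 = (17,723)/29,176 = 0.607451.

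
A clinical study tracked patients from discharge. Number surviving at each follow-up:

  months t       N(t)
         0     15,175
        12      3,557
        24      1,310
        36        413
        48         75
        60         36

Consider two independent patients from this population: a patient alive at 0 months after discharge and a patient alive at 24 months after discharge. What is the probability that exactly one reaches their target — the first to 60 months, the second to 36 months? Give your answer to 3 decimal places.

0.316

p₁ = N(60)/N(0) = 36/15,175 = 0.002372; p₂ = N(36)/N(24) = 413/1,310 = 0.315267.
P(exactly one) = p₁(1−p₂) + (1−p₁)p₂ = 0.001624 + 0.314519 = 0.316143.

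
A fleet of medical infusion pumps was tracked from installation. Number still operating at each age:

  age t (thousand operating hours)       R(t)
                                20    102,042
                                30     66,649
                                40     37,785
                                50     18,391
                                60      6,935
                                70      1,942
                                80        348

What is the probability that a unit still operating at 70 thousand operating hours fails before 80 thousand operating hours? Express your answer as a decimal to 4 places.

P(fail before 80 | operational at 70) = 1 − R(80)/R(70) = 1 − 348/1,942 = (1,594)/1,942 = 0.820803.

0.8208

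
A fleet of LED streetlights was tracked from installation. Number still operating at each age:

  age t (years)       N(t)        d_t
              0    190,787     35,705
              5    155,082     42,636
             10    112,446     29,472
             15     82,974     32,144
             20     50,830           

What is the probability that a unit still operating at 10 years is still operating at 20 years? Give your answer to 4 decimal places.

The conditional survival probability is N(20)/N(10) = 50,830/112,446 = 0.452039.

0.4520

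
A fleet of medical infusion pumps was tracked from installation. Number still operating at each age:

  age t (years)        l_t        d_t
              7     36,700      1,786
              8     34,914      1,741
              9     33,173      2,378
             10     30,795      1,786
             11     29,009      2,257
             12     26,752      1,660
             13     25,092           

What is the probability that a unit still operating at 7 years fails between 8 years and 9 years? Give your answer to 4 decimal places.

0.0474

This is the probability of reaching 8 but not 9, conditional on being operational at 7: (l_8 − l_9) / l_7.
= (34,914 − 33,173) / 36,700 = 1,741 / 36,700 = 0.047439.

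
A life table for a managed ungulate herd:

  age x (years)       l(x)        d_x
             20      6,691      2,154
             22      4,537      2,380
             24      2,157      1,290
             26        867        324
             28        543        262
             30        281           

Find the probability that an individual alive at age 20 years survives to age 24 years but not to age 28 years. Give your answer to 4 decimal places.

This is the probability of reaching 24 but not 28, conditional on being alive at 20: (l(24) − l(28)) / l(20).
= (2,157 − 543) / 6,691 = 1,614 / 6,691 = 0.241220.

0.2412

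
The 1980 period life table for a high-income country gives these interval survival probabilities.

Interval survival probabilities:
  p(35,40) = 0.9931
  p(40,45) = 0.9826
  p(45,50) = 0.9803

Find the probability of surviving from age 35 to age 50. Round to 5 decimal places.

0.95660

P(survive 35→50) = 0.9931 × 0.9826 × 0.9803.
= 0.956596.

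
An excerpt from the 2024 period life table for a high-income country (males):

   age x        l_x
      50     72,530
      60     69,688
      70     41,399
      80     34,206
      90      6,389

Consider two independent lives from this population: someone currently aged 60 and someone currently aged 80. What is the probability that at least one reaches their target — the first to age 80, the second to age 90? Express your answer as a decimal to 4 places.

p₁ = l_80/l_60 = 34,206/69,688 = 0.490845; p₂ = l_90/l_80 = 6,389/34,206 = 0.186780.
P(at least one) = 1 − (1−p₁)(1−p₂) = 1 − 0.509155 × 0.813220 = 0.585945.

0.5859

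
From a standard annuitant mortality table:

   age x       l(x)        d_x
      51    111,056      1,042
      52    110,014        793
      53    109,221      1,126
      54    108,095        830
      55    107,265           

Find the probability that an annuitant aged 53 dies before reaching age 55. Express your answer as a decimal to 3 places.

0.018

P(die before 55 | alive at 53) = 1 − l(55)/l(53) = 1 − 107,265/109,221 = (1,956)/109,221 = 0.017909.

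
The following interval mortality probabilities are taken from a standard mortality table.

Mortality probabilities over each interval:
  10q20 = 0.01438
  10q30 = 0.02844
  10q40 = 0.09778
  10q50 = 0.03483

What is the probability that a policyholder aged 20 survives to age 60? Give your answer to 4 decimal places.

0.8339

Survival from 20 to 60 is the product of surviving each interval: (1 − 0.01438) × (1 − 0.02844) × (1 − 0.09778) × (1 − 0.03483).
= 0.98562 × 0.97156 × 0.90222 × 0.96517 = 0.833864.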